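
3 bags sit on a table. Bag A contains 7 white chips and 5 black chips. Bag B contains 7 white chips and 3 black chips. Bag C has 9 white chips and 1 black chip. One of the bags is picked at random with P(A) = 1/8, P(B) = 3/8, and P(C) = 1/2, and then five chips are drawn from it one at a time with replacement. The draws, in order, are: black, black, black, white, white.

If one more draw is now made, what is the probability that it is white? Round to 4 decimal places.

Compute the likelihood of the observed sequence for each case: P(data | bag A) = (5/12)(5/12)(5/12)(7/12)(7/12) = 0.024615; P(data | bag B) = (3/10)(3/10)(3/10)(7/10)(7/10) = 0.01323; P(data | bag C) = (1/10)(1/10)(1/10)(9/10)(9/10) = 0.00081.
Weighting by the prior gives 1/8 · 0.024615 = 0.0030769, 3/8 · 0.01323 = 0.0049613, 1/2 · 0.00081 = 0.000405; with total 0.0084431.
Normalising, the posterior is P(bag A | data) = 0.36442, P(bag B | data) = 0.58761, P(bag C | data) = 0.047968.
So P(white next | data) = Σ P(white next | H) P(H | data) = (7/12)(0.36442) + (7/10)(0.58761) + (9/10)(0.047968) = 0.66708.

0.6671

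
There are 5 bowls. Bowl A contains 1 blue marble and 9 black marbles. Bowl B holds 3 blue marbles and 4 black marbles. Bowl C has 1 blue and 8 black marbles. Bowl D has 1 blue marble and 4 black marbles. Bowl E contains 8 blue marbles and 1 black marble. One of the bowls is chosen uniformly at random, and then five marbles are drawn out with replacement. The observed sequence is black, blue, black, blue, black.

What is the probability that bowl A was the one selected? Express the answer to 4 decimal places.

The likelihood of the observed sequence under each hypothesis: P(data | bowl A) = (9/10)(1/10)(9/10)(1/10)(9/10) = 0.00729; P(data | bowl B) = (4/7)(3/7)(4/7)(3/7)(4/7) = 0.034271; P(data | bowl C) = (8/9)(1/9)(8/9)(1/9)(8/9) = 0.0086708; P(data | bowl D) = (4/5)(1/5)(4/5)(1/5)(4/5) = 0.02048; P(data | bowl E) = (1/9)(8/9)(1/9)(8/9)(1/9) = 0.0010838.
Weighting by the prior gives 1/5 · 0.00729 = 0.001458, 1/5 · 0.034271 = 0.0068543, 1/5 · 0.0086708 = 0.0017342, 1/5 · 0.02048 = 0.004096, 1/5 · 0.0010838 = 0.00021677; with total 0.014359.
So P(bowl A | data) = (0.001458) / (0.014359) = 0.10154.

0.1015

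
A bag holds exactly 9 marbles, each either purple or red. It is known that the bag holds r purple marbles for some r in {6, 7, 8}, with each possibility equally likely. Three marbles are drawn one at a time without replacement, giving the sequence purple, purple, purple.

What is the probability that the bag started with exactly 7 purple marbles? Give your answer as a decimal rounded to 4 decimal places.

0.3153

Under each hypothesis, the probability of the observed sequence is: P(data | r = 6) = (6/9)(5/8)(4/7) = 5/21; P(data | r = 7) = (7/9)(6/8)(5/7) = 5/12; P(data | r = 8) = (8/9)(7/8)(6/7) = 2/3.
Weighting by the prior gives 1/3 · 5/21 = 5/63, 1/3 · 5/12 = 5/36, 1/3 · 2/3 = 2/9; with total 37/84.
Hence P(r = 7 | data) = (5/36) / (37/84) = 35/111.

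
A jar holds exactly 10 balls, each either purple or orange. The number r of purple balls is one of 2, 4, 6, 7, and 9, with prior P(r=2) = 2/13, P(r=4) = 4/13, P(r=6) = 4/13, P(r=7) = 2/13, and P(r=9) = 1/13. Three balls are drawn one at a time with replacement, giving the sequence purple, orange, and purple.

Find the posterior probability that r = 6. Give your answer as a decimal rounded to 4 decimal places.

0.4117

Compute the likelihood of the observed sequence for each case: P(data | r = 2) = (2/10)(8/10)(2/10) = 0.032; P(data | r = 4) = (4/10)(6/10)(4/10) = 0.096; P(data | r = 6) = (6/10)(4/10)(6/10) = 0.144; P(data | r = 7) = (7/10)(3/10)(7/10) = 0.147; P(data | r = 9) = (9/10)(1/10)(9/10) = 0.081.
Weighting by the prior gives 2/13 · 0.032 = 0.0049231, 4/13 · 0.096 = 0.029538, 4/13 · 0.144 = 0.044308, 2/13 · 0.147 = 0.022615, 1/13 · 0.081 = 0.0062308; with total 0.10762.
By Bayes' rule, P(r = 6 | data) = (0.044308) / (0.10762) = 0.41172.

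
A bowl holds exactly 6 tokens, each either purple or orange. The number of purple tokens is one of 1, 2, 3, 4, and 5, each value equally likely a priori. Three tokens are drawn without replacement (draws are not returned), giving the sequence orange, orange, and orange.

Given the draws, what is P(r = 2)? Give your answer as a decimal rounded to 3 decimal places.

Compute the likelihood of the observed sequence for each case: P(data | r = 1) = (5/6)(4/5)(3/4) = 1/2; P(data | r = 2) = (4/6)(3/5)(2/4) = 1/5; P(data | r = 3) = (3/6)(2/5)(1/4) = 1/20; P(data | r = 4) = (2/6)(1/5)(0/4) = 0; P(data | r = 5) = (1/6)(0/5) = 0.
Multiplying each by its prior: 1/5 · 1/2 = 1/10, 1/5 · 1/5 = 1/25, 1/5 · 1/20 = 1/100, 1/5 · 0 = 0, 1/5 · 0 = 0; these sum to 3/20.
So P(r = 2 | data) = (1/25) / (3/20) = 4/15.

0.267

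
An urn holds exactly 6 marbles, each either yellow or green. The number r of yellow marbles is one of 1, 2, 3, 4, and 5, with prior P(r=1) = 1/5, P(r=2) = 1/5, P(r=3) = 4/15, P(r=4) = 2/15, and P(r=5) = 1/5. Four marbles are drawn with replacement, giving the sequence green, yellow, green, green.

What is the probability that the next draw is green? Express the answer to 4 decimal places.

0.6492

For each hypothesis, P(data | H) works out to: P(data | r = 1) = (5/6)(1/6)(5/6)(5/6) = 0.096451; P(data | r = 2) = (4/6)(2/6)(4/6)(4/6) = 0.098765; P(data | r = 3) = (3/6)(3/6)(3/6)(3/6) = 0.0625; P(data | r = 4) = (2/6)(4/6)(2/6)(2/6) = 0.024691; P(data | r = 5) = (1/6)(5/6)(1/6)(1/6) = 0.003858.
Weighting by the prior gives 1/5 · 0.096451 = 0.01929, 1/5 · 0.098765 = 0.019753, 4/15 · 0.0625 = 0.016667, 2/15 · 0.024691 = 0.0032922, 1/5 · 0.003858 = 0.0007716; with total 0.059774.
Dividing through by the total gives posterior P(r = 1 | data) = 0.32272, P(r = 2 | data) = 0.33046, P(r = 3 | data) = 0.27883, P(r = 4 | data) = 0.055077, P(r = 5 | data) = 0.012909.
Averaging over the posterior, P(green next | data) = (5/6)(0.32272) + (2/3)(0.33046) + (1/2)(0.27883) + (1/3)(0.055077) + (1/6)(0.012909) = 0.64917.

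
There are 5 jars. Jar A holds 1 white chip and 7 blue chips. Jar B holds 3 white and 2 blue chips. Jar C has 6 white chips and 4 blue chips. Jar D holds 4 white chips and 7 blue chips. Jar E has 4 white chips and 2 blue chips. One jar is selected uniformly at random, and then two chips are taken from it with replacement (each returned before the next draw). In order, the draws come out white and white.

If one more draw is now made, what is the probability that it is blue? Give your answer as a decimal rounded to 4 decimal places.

Under each hypothesis, the probability of the observed sequence is: P(data | jar A) = (1/8)(1/8) = 0.015625; P(data | jar B) = (3/5)(3/5) = 0.36; P(data | jar C) = (6/10)(6/10) = 0.36; P(data | jar D) = (4/11)(4/11) = 0.13223; P(data | jar E) = (4/6)(4/6) = 0.44444.
The prior-weighted likelihoods are 1/5 · 0.015625 = 0.003125, 1/5 · 0.36 = 0.072, 1/5 · 0.36 = 0.072, 1/5 · 0.13223 = 0.026446, 1/5 · 0.44444 = 0.088889; summing to 0.26246.
Normalising, the posterior is P(jar A | data) = 0.011907, P(jar B | data) = 0.27433, P(jar C | data) = 0.27433, P(jar D | data) = 0.10076, P(jar E | data) = 0.33868.
The predictive probability is P(blue next | data) = (7/8)(0.011907) + (2/5)(0.27433) + (2/5)(0.27433) + (7/11)(0.10076) + (1/3)(0.33868) = 0.40689.

0.4069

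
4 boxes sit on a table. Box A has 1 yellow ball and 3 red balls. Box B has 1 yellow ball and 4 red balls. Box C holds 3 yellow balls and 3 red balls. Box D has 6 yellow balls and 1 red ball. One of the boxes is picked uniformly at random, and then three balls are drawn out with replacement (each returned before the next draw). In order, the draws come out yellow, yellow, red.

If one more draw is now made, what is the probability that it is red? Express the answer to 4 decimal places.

0.4477

The likelihood of the observed sequence under each hypothesis: P(data | box A) = (1/4)(1/4)(3/4) = 0.046875; P(data | box B) = (1/5)(1/5)(4/5) = 0.032; P(data | box C) = (3/6)(3/6)(3/6) = 0.125; P(data | box D) = (6/7)(6/7)(1/7) = 0.10496.
Multiplying each by its prior: 1/4 · 0.046875 = 0.011719, 1/4 · 0.032 = 0.008, 1/4 · 0.125 = 0.03125, 1/4 · 0.10496 = 0.026239; summing to 0.077208.
Normalising, the posterior is P(box A | data) = 0.15178, P(box B | data) = 0.10362, P(box C | data) = 0.40475, P(box D | data) = 0.33985.
Averaging over the posterior, P(red next | data) = (3/4)(0.15178) + (4/5)(0.10362) + (1/2)(0.40475) + (1/7)(0.33985) = 0.44766.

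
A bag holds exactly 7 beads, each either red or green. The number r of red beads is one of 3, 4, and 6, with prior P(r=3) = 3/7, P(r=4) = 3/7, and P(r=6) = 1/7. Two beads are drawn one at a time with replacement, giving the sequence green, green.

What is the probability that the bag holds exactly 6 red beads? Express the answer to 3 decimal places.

0.013

For each hypothesis, P(data | H) works out to: P(data | r = 3) = (4/7)(4/7) = 16/49; P(data | r = 4) = (3/7)(3/7) = 9/49; P(data | r = 6) = (1/7)(1/7) = 1/49.
Weighting by the prior gives 3/7 · 16/49 = 48/343, 3/7 · 9/49 = 27/343, 1/7 · 1/49 = 1/343; with total 76/343.
Hence P(r = 6 | data) = (1/343) / (76/343) = 1/76.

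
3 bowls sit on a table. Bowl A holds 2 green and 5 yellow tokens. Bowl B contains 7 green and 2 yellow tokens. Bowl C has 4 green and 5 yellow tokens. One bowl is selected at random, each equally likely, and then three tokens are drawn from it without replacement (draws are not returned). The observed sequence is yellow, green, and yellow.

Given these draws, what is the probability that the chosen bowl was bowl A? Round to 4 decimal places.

0.5053

The likelihood of the observed sequence under each hypothesis: P(data | bowl A) = (5/7)(2/6)(4/5) = 4/21; P(data | bowl B) = (2/9)(7/8)(1/7) = 1/36; P(data | bowl C) = (5/9)(4/8)(4/7) = 10/63.
The prior-weighted likelihoods are 1/3 · 4/21 = 4/63, 1/3 · 1/36 = 1/108, 1/3 · 10/63 = 10/189; these sum to 95/756.
So P(bowl A | data) = (4/63) / (95/756) = 48/95.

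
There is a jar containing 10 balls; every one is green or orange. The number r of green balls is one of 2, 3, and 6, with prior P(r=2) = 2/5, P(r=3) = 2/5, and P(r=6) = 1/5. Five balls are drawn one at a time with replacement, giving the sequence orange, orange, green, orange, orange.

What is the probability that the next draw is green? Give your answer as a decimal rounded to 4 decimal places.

0.2636

For each hypothesis, P(data | H) works out to: P(data | r = 2) = (8/10)(8/10)(2/10)(8/10)(8/10) = 0.08192; P(data | r = 3) = (7/10)(7/10)(3/10)(7/10)(7/10) = 0.07203; P(data | r = 6) = (4/10)(4/10)(6/10)(4/10)(4/10) = 0.01536.
The prior-weighted likelihoods are 2/5 · 0.08192 = 0.032768, 2/5 · 0.07203 = 0.028812, 1/5 · 0.01536 = 0.003072; with total 0.064652.
The posterior is then P(r = 2 | data) = 0.50684, P(r = 3 | data) = 0.44565, P(r = 6 | data) = 0.047516.
So P(green next | data) = Σ P(green next | H) P(H | data) = (1/5)(0.50684) + (3/10)(0.44565) + (3/5)(0.047516) = 0.26357.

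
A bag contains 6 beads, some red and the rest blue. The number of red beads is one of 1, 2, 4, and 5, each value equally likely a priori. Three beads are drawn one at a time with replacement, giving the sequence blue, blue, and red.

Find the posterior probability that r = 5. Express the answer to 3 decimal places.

0.064

The likelihood of the observed sequence under each hypothesis: P(data | r = 1) = (5/6)(5/6)(1/6) = 25/216; P(data | r = 2) = (4/6)(4/6)(2/6) = 4/27; P(data | r = 4) = (2/6)(2/6)(4/6) = 2/27; P(data | r = 5) = (1/6)(1/6)(5/6) = 5/216.
The prior-weighted likelihoods are 1/4 · 25/216 = 25/864, 1/4 · 4/27 = 1/27, 1/4 · 2/27 = 1/54, 1/4 · 5/216 = 5/864; summing to 13/144.
Hence P(r = 5 | data) = (5/864) / (13/144) = 5/78.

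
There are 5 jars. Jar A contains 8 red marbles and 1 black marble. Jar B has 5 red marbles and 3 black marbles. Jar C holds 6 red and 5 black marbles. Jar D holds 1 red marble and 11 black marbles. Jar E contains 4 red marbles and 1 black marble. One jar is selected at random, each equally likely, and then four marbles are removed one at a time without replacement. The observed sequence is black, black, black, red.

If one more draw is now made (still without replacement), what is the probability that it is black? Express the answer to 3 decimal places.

The likelihood of the observed sequence under each hypothesis: P(data | jar A) = (1/9)(0/8) = 0; P(data | jar B) = (3/8)(2/7)(1/6)(5/5) = 0.017857; P(data | jar C) = (5/11)(4/10)(3/9)(6/8) = 0.045455; P(data | jar D) = (11/12)(10/11)(9/10)(1/9) = 0.083333; P(data | jar E) = (1/5)(0/4) = 0.
Weighting by the prior gives 1/5 · 0 = 0, 1/5 · 0.017857 = 0.0035714, 1/5 · 0.045455 = 0.0090909, 1/5 · 0.083333 = 0.016667, 1/5 · 0 = 0; these sum to 0.029329.
The posterior is then P(jar A | data) = 0, P(jar B | data) = 0.12177, P(jar C | data) = 0.30996, P(jar D | data) = 0.56827, P(jar E | data) = 0.
The predictive probability is P(black next | data) = (0)(0.12177) + (2/7)(0.30996) + (1)(0.56827) = 0.65683.

0.657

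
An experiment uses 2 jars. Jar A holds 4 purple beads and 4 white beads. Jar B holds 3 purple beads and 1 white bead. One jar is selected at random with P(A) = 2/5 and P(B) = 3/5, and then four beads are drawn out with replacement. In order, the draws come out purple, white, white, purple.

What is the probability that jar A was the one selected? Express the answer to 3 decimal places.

0.542

Compute the likelihood of the observed sequence for each case: P(data | jar A) = (4/8)(4/8)(4/8)(4/8) = 0.0625; P(data | jar B) = (3/4)(1/4)(1/4)(3/4) = 0.035156.
The prior-weighted likelihoods are 2/5 · 0.0625 = 0.025, 3/5 · 0.035156 = 0.021094; these sum to 0.046094.
By Bayes' rule, P(jar A | data) = (0.025) / (0.046094) = 0.54237.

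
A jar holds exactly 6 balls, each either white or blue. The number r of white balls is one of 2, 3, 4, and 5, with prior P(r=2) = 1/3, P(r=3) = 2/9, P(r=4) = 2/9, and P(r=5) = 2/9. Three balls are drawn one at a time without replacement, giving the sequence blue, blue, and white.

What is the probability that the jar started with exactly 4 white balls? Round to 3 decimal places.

Under each hypothesis, the probability of the observed sequence is: P(data | r = 2) = (4/6)(3/5)(2/4) = 1/5; P(data | r = 3) = (3/6)(2/5)(3/4) = 3/20; P(data | r = 4) = (2/6)(1/5)(4/4) = 1/15; P(data | r = 5) = (1/6)(0/5) = 0.
The prior-weighted likelihoods are 1/3 · 1/5 = 1/15, 2/9 · 3/20 = 1/30, 2/9 · 1/15 = 2/135, 2/9 · 0 = 0; with total 31/270.
So P(r = 4 | data) = (2/135) / (31/270) = 4/31.

0.129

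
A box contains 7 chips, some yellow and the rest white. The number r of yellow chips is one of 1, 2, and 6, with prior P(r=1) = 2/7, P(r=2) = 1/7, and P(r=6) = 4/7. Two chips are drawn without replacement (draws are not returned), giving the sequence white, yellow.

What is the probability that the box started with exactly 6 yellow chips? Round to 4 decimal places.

Under each hypothesis, the probability of the observed sequence is: P(data | r = 1) = (6/7)(1/6) = 1/7; P(data | r = 2) = (5/7)(2/6) = 5/21; P(data | r = 6) = (1/7)(6/6) = 1/7.
Weighting by the prior gives 2/7 · 1/7 = 2/49, 1/7 · 5/21 = 5/147, 4/7 · 1/7 = 4/49; with total 23/147.
So P(r = 6 | data) = (4/49) / (23/147) = 12/23.

0.5217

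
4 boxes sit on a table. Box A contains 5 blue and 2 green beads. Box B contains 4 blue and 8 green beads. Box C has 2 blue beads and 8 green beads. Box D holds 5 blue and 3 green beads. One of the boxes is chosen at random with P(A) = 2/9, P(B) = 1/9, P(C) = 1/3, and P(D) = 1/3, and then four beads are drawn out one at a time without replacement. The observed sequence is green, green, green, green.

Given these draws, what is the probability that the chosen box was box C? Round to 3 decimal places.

Compute the likelihood of the observed sequence for each case: P(data | box A) = (2/7)(1/6)(0/5) = 0; P(data | box B) = (8/12)(7/11)(6/10)(5/9) = 14/99; P(data | box C) = (8/10)(7/9)(6/8)(5/7) = 1/3; P(data | box D) = (3/8)(2/7)(1/6)(0/5) = 0.
Multiplying each by its prior: 2/9 · 0 = 0, 1/9 · 14/99 = 14/891, 1/3 · 1/3 = 1/9, 1/3 · 0 = 0; these sum to 113/891.
So P(box C | data) = (1/9) / (113/891) = 99/113.

0.876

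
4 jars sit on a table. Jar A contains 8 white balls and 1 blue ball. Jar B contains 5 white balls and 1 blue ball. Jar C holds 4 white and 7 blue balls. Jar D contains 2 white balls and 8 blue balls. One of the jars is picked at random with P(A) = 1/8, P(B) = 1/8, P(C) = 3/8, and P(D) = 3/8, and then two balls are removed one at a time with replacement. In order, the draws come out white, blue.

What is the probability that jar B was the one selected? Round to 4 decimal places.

For each hypothesis, P(data | H) works out to: P(data | jar A) = (8/9)(1/9) = 0.098765; P(data | jar B) = (5/6)(1/6) = 0.13889; P(data | jar C) = (4/11)(7/11) = 0.2314; P(data | jar D) = (2/10)(8/10) = 0.16.
Multiplying each by its prior: 1/8 · 0.098765 = 0.012346, 1/8 · 0.13889 = 0.017361, 3/8 · 0.2314 = 0.086777, 3/8 · 0.16 = 0.06; with total 0.17648.
So P(jar B | data) = (0.017361) / (0.17648) = 0.098372.

0.0984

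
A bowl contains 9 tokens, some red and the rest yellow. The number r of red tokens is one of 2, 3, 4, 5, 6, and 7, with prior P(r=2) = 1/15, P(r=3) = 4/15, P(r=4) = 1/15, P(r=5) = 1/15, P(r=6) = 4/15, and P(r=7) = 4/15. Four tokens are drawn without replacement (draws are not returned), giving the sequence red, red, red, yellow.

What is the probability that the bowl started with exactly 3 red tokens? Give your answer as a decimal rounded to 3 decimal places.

0.040

The likelihood of the observed sequence under each hypothesis: P(data | r = 2) = (2/9)(1/8)(0/7) = 0; P(data | r = 3) = (3/9)(2/8)(1/7)(6/6) = 0.011905; P(data | r = 4) = (4/9)(3/8)(2/7)(5/6) = 0.039683; P(data | r = 5) = (5/9)(4/8)(3/7)(4/6) = 0.079365; P(data | r = 6) = (6/9)(5/8)(4/7)(3/6) = 0.11905; P(data | r = 7) = (7/9)(6/8)(5/7)(2/6) = 0.13889.
Weighting by the prior gives 1/15 · 0 = 0, 4/15 · 0.011905 = 0.0031746, 1/15 · 0.039683 = 0.0026455, 1/15 · 0.079365 = 0.005291, 4/15 · 0.11905 = 0.031746, 4/15 · 0.13889 = 0.037037; summing to 0.079894.
So P(r = 3 | data) = (0.0031746) / (0.079894) = 0.039735.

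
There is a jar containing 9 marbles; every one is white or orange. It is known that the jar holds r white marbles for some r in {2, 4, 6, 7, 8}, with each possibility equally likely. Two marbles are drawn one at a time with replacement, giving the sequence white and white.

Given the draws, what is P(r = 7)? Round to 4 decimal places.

0.2899

Compute the likelihood of the observed sequence for each case: P(data | r = 2) = (2/9)(2/9) = 4/81; P(data | r = 4) = (4/9)(4/9) = 16/81; P(data | r = 6) = (6/9)(6/9) = 4/9; P(data | r = 7) = (7/9)(7/9) = 49/81; P(data | r = 8) = (8/9)(8/9) = 64/81.
Multiplying each by its prior: 1/5 · 4/81 = 4/405, 1/5 · 16/81 = 16/405, 1/5 · 4/9 = 4/45, 1/5 · 49/81 = 49/405, 1/5 · 64/81 = 64/405; summing to 169/405.
Therefore the posterior P(r = 7 | data) = (49/405) / (169/405) = 49/169.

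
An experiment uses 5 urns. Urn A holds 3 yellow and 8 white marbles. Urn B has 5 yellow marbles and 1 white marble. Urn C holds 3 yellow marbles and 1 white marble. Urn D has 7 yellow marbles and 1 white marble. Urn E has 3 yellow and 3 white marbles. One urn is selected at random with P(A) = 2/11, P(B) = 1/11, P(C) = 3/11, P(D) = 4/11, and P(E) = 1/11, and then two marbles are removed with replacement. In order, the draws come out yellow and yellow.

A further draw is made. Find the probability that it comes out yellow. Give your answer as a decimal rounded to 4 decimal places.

0.8026

The likelihood of the observed sequence under each hypothesis: P(data | urn A) = (3/11)(3/11) = 0.07438; P(data | urn B) = (5/6)(5/6) = 0.69444; P(data | urn C) = (3/4)(3/4) = 0.5625; P(data | urn D) = (7/8)(7/8) = 0.76562; P(data | urn E) = (3/6)(3/6) = 0.25.
Weighting by the prior gives 2/11 · 0.07438 = 0.013524, 1/11 · 0.69444 = 0.063131, 3/11 · 0.5625 = 0.15341, 4/11 · 0.76562 = 0.27841, 1/11 · 0.25 = 0.022727; with total 0.5312.
Normalising, the posterior is P(urn A | data) = 0.025459, P(urn B | data) = 0.11885, P(urn C | data) = 0.2888, P(urn D | data) = 0.52411, P(urn E | data) = 0.042785.
The predictive probability is P(yellow next | data) = (3/11)(0.025459) + (5/6)(0.11885) + (3/4)(0.2888) + (7/8)(0.52411) + (1/2)(0.042785) = 0.80257.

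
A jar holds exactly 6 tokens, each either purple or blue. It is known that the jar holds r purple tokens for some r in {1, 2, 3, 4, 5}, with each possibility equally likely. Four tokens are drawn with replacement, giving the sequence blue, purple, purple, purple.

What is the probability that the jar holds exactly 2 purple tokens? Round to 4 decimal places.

0.0863

The likelihood of the observed sequence under each hypothesis: P(data | r = 1) = (5/6)(1/6)(1/6)(1/6) = 0.003858; P(data | r = 2) = (4/6)(2/6)(2/6)(2/6) = 0.024691; P(data | r = 3) = (3/6)(3/6)(3/6)(3/6) = 0.0625; P(data | r = 4) = (2/6)(4/6)(4/6)(4/6) = 0.098765; P(data | r = 5) = (1/6)(5/6)(5/6)(5/6) = 0.096451.
Multiplying each by its prior: 1/5 · 0.003858 = 0.0007716, 1/5 · 0.024691 = 0.0049383, 1/5 · 0.0625 = 0.0125, 1/5 · 0.098765 = 0.019753, 1/5 · 0.096451 = 0.01929; with total 0.057253.
By Bayes' rule, P(r = 2 | data) = (0.0049383) / (0.057253) = 0.086253.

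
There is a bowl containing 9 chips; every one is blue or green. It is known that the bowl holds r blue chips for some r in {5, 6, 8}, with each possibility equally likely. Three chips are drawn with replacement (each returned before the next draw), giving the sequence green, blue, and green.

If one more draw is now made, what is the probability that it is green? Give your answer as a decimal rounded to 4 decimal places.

0.3834

For each hypothesis, P(data | H) works out to: P(data | r = 5) = (4/9)(5/9)(4/9) = 0.10974; P(data | r = 6) = (3/9)(6/9)(3/9) = 0.074074; P(data | r = 8) = (1/9)(8/9)(1/9) = 0.010974.
Weighting by the prior gives 1/3 · 0.10974 = 0.03658, 1/3 · 0.074074 = 0.024691, 1/3 · 0.010974 = 0.003658; summing to 0.064929.
Dividing through by the total gives posterior P(r = 5 | data) = 0.56338, P(r = 6 | data) = 0.38028, P(r = 8 | data) = 0.056338.
So P(green next | data) = Σ P(green next | H) P(H | data) = (4/9)(0.56338) + (1/3)(0.38028) + (1/9)(0.056338) = 0.38341.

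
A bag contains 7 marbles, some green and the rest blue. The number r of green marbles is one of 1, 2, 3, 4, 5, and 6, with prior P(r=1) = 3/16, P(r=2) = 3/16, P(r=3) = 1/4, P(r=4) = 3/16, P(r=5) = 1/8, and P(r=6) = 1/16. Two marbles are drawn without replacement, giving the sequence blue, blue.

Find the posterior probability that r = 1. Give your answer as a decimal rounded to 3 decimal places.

Compute the likelihood of the observed sequence for each case: P(data | r = 1) = (6/7)(5/6) = 5/7; P(data | r = 2) = (5/7)(4/6) = 10/21; P(data | r = 3) = (4/7)(3/6) = 2/7; P(data | r = 4) = (3/7)(2/6) = 1/7; P(data | r = 5) = (2/7)(1/6) = 1/21; P(data | r = 6) = (1/7)(0/6) = 0.
Weighting by the prior gives 3/16 · 5/7 = 15/112, 3/16 · 10/21 = 5/56, 1/4 · 2/7 = 1/14, 3/16 · 1/7 = 3/112, 1/8 · 1/21 = 1/168, 1/16 · 0 = 0; summing to 55/168.
By Bayes' rule, P(r = 1 | data) = (15/112) / (55/168) = 9/22.

0.409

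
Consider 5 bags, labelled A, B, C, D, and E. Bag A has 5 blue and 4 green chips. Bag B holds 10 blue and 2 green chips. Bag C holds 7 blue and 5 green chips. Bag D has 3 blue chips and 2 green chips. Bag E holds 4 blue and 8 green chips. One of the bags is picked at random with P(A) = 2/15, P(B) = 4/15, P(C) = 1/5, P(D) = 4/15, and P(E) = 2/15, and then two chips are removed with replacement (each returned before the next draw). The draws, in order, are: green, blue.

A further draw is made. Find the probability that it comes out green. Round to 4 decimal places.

0.4072

The likelihood of the observed sequence under each hypothesis: P(data | bag A) = (4/9)(5/9) = 0.24691; P(data | bag B) = (2/12)(10/12) = 0.13889; P(data | bag C) = (5/12)(7/12) = 0.24306; P(data | bag D) = (2/5)(3/5) = 0.24; P(data | bag E) = (8/12)(4/12) = 0.22222.
The prior-weighted likelihoods are 2/15 · 0.24691 = 0.032922, 4/15 · 0.13889 = 0.037037, 1/5 · 0.24306 = 0.048611, 4/15 · 0.24 = 0.064, 2/15 · 0.22222 = 0.02963; with total 0.2122.
Normalising, the posterior is P(bag A | data) = 0.15515, P(bag B | data) = 0.17454, P(bag C | data) = 0.22908, P(bag D | data) = 0.3016, P(bag E | data) = 0.13963.
The predictive probability is P(green next | data) = (4/9)(0.15515) + (1/6)(0.17454) + (5/12)(0.22908) + (2/5)(0.3016) + (2/3)(0.13963) = 0.40722.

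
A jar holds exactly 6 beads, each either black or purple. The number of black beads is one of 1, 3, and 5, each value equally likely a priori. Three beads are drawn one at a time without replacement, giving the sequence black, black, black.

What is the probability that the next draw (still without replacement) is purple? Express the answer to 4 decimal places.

The likelihood of the observed sequence under each hypothesis: P(data | r = 1) = (1/6)(0/5) = 0; P(data | r = 3) = (3/6)(2/5)(1/4) = 1/20; P(data | r = 5) = (5/6)(4/5)(3/4) = 1/2.
Weighting by the prior gives 1/3 · 0 = 0, 1/3 · 1/20 = 1/60, 1/3 · 1/2 = 1/6; summing to 11/60.
Dividing through by the total gives posterior P(r = 1 | data) = 0, P(r = 3 | data) = 1/11, P(r = 5 | data) = 10/11.
So P(purple next | data) = Σ P(purple next | H) P(H | data) = (1)(1/11) + (1/3)(10/11) = 13/33.

0.3939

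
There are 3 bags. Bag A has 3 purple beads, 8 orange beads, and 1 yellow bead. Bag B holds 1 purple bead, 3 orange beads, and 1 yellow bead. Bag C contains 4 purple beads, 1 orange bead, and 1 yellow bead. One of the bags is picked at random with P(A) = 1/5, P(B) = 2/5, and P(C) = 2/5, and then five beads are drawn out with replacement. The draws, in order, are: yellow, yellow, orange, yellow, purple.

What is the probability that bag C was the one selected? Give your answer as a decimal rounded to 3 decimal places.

0.338

Under each hypothesis, the probability of the observed sequence is: P(data | bag A) = (1/12)(1/12)(8/12)(1/12)(3/12) = 9.6451e-05; P(data | bag B) = (1/5)(1/5)(3/5)(1/5)(1/5) = 0.00096; P(data | bag C) = (1/6)(1/6)(1/6)(1/6)(4/6) = 0.0005144.
Weighting by the prior gives 1/5 · 9.6451e-05 = 1.929e-05, 2/5 · 0.00096 = 0.000384, 2/5 · 0.0005144 = 0.00020576; summing to 0.00060905.
So P(bag C | data) = (0.00020576) / (0.00060905) = 0.33784.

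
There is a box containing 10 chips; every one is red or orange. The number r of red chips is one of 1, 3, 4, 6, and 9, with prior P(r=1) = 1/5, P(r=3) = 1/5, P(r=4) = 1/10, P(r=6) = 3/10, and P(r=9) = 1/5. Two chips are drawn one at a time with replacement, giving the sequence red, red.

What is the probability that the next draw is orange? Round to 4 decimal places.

0.2725

For each hypothesis, P(data | H) works out to: P(data | r = 1) = (1/10)(1/10) = 1/100; P(data | r = 3) = (3/10)(3/10) = 9/100; P(data | r = 4) = (4/10)(4/10) = 4/25; P(data | r = 6) = (6/10)(6/10) = 9/25; P(data | r = 9) = (9/10)(9/10) = 81/100.
The prior-weighted likelihoods are 1/5 · 1/100 = 1/500, 1/5 · 9/100 = 9/500, 1/10 · 4/25 = 2/125, 3/10 · 9/25 = 27/250, 1/5 · 81/100 = 81/500; with total 153/500.
Normalising, the posterior is P(r = 1 | data) = 1/153, P(r = 3 | data) = 1/17, P(r = 4 | data) = 8/153, P(r = 6 | data) = 6/17, P(r = 9 | data) = 9/17.
Averaging over the posterior, P(orange next | data) = (9/10)(1/153) + (7/10)(1/17) + (3/5)(8/153) + (2/5)(6/17) + (1/10)(9/17) = 139/510.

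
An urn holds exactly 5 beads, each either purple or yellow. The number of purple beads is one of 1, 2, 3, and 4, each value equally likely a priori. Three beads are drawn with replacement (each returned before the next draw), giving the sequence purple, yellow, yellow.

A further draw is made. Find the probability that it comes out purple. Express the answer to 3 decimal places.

Compute the likelihood of the observed sequence for each case: P(data | r = 1) = (1/5)(4/5)(4/5) = 16/125; P(data | r = 2) = (2/5)(3/5)(3/5) = 18/125; P(data | r = 3) = (3/5)(2/5)(2/5) = 12/125; P(data | r = 4) = (4/5)(1/5)(1/5) = 4/125.
Multiplying each by its prior: 1/4 · 16/125 = 4/125, 1/4 · 18/125 = 9/250, 1/4 · 12/125 = 3/125, 1/4 · 4/125 = 1/125; with total 1/10.
Normalising, the posterior is P(r = 1 | data) = 8/25, P(r = 2 | data) = 9/25, P(r = 3 | data) = 6/25, P(r = 4 | data) = 2/25.
So P(purple next | data) = Σ P(purple next | H) P(H | data) = (1/5)(8/25) + (2/5)(9/25) + (3/5)(6/25) + (4/5)(2/25) = 52/125.

0.416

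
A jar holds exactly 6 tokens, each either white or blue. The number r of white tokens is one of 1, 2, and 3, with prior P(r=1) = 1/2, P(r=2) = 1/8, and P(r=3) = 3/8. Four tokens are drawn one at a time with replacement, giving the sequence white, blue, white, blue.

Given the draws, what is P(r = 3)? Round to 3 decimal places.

Compute the likelihood of the observed sequence for each case: P(data | r = 1) = (1/6)(5/6)(1/6)(5/6) = 0.01929; P(data | r = 2) = (2/6)(4/6)(2/6)(4/6) = 0.049383; P(data | r = 3) = (3/6)(3/6)(3/6)(3/6) = 0.0625.
Weighting by the prior gives 1/2 · 0.01929 = 0.0096451, 1/8 · 0.049383 = 0.0061728, 3/8 · 0.0625 = 0.023438; these sum to 0.039255.
By Bayes' rule, P(r = 3 | data) = (0.023438) / (0.039255) = 0.59705.

0.597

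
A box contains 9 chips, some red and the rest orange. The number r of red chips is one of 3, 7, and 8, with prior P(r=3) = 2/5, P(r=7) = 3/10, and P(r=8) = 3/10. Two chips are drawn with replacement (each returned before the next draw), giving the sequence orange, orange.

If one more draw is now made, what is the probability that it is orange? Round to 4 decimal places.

The likelihood of the observed sequence under each hypothesis: P(data | r = 3) = (6/9)(6/9) = 4/9; P(data | r = 7) = (2/9)(2/9) = 4/81; P(data | r = 8) = (1/9)(1/9) = 1/81.
Multiplying each by its prior: 2/5 · 4/9 = 8/45, 3/10 · 4/81 = 2/135, 3/10 · 1/81 = 1/270; with total 53/270.
The posterior is then P(r = 3 | data) = 48/53, P(r = 7 | data) = 4/53, P(r = 8 | data) = 1/53.
The predictive probability is P(orange next | data) = (2/3)(48/53) + (2/9)(4/53) + (1/9)(1/53) = 33/53.

0.6226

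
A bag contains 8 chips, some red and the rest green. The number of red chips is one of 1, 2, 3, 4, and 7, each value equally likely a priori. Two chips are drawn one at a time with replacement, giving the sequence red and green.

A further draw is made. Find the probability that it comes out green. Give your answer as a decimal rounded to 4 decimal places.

0.5855

For each hypothesis, P(data | H) works out to: P(data | r = 1) = (1/8)(7/8) = 7/64; P(data | r = 2) = (2/8)(6/8) = 3/16; P(data | r = 3) = (3/8)(5/8) = 15/64; P(data | r = 4) = (4/8)(4/8) = 1/4; P(data | r = 7) = (7/8)(1/8) = 7/64.
Weighting by the prior gives 1/5 · 7/64 = 7/320, 1/5 · 3/16 = 3/80, 1/5 · 15/64 = 3/64, 1/5 · 1/4 = 1/20, 1/5 · 7/64 = 7/320; these sum to 57/320.
Dividing through by the total gives posterior P(r = 1 | data) = 7/57, P(r = 2 | data) = 4/19, P(r = 3 | data) = 5/19, P(r = 4 | data) = 16/57, P(r = 7 | data) = 7/57.
The predictive probability is P(green next | data) = (7/8)(7/57) + (3/4)(4/19) + (5/8)(5/19) + (1/2)(16/57) + (1/8)(7/57) = 89/152.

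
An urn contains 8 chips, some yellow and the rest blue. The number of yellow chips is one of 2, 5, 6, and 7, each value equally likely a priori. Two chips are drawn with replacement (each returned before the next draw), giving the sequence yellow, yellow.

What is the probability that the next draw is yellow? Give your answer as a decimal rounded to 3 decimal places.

Compute the likelihood of the observed sequence for each case: P(data | r = 2) = (2/8)(2/8) = 1/16; P(data | r = 5) = (5/8)(5/8) = 25/64; P(data | r = 6) = (6/8)(6/8) = 9/16; P(data | r = 7) = (7/8)(7/8) = 49/64.
Weighting by the prior gives 1/4 · 1/16 = 1/64, 1/4 · 25/64 = 25/256, 1/4 · 9/16 = 9/64, 1/4 · 49/64 = 49/256; summing to 57/128.
Dividing through by the total gives posterior P(r = 2 | data) = 2/57, P(r = 5 | data) = 25/114, P(r = 6 | data) = 6/19, P(r = 7 | data) = 49/114.
So P(yellow next | data) = Σ P(yellow next | H) P(H | data) = (1/4)(2/57) + (5/8)(25/114) + (3/4)(6/19) + (7/8)(49/114) = 173/228.

0.759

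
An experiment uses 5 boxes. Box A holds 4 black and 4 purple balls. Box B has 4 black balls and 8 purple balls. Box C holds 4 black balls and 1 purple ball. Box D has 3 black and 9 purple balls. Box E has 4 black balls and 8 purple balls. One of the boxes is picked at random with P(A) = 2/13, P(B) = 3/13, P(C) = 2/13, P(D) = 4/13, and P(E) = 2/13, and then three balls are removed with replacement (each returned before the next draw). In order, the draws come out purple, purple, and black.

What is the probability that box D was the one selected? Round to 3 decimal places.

The likelihood of the observed sequence under each hypothesis: P(data | box A) = (4/8)(4/8)(4/8) = 0.125; P(data | box B) = (8/12)(8/12)(4/12) = 0.14815; P(data | box C) = (1/5)(1/5)(4/5) = 0.032; P(data | box D) = (9/12)(9/12)(3/12) = 0.14062; P(data | box E) = (8/12)(8/12)(4/12) = 0.14815.
Weighting by the prior gives 2/13 · 0.125 = 0.019231, 3/13 · 0.14815 = 0.034188, 2/13 · 0.032 = 0.0049231, 4/13 · 0.14062 = 0.043269, 2/13 · 0.14815 = 0.022792; with total 0.1244.
By Bayes' rule, P(box D | data) = (0.043269) / (0.1244) = 0.34781.

0.348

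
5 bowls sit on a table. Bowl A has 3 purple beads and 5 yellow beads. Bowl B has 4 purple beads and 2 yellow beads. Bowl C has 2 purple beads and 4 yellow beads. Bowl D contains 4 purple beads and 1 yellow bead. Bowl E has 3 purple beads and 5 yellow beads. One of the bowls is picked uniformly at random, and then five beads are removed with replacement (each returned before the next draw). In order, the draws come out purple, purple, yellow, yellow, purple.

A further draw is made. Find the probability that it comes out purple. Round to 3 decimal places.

For each hypothesis, P(data | H) works out to: P(data | bowl A) = (3/8)(3/8)(5/8)(5/8)(3/8) = 0.020599; P(data | bowl B) = (4/6)(4/6)(2/6)(2/6)(4/6) = 0.032922; P(data | bowl C) = (2/6)(2/6)(4/6)(4/6)(2/6) = 0.016461; P(data | bowl D) = (4/5)(4/5)(1/5)(1/5)(4/5) = 0.02048; P(data | bowl E) = (3/8)(3/8)(5/8)(5/8)(3/8) = 0.020599.
The prior-weighted likelihoods are 1/5 · 0.020599 = 0.0041199, 1/5 · 0.032922 = 0.0065844, 1/5 · 0.016461 = 0.0032922, 1/5 · 0.02048 = 0.004096, 1/5 · 0.020599 = 0.0041199; summing to 0.022212.
Normalising, the posterior is P(bowl A | data) = 0.18548, P(bowl B | data) = 0.29643, P(bowl C | data) = 0.14821, P(bowl D | data) = 0.1844, P(bowl E | data) = 0.18548.
So P(purple next | data) = Σ P(purple next | H) P(H | data) = (3/8)(0.18548) + (2/3)(0.29643) + (1/3)(0.14821) + (4/5)(0.1844) + (3/8)(0.18548) = 0.53365.

0.534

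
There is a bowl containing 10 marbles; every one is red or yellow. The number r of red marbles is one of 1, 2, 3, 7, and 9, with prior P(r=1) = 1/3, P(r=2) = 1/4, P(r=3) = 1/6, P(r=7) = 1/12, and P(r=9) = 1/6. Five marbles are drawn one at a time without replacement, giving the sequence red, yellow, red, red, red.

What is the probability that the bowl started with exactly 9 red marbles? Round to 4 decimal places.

For each hypothesis, P(data | H) works out to: P(data | r = 1) = (1/10)(9/9)(0/8) = 0; P(data | r = 2) = (2/10)(8/9)(1/8)(0/7) = 0; P(data | r = 3) = (3/10)(7/9)(2/8)(1/7)(0/6) = 0; P(data | r = 7) = (7/10)(3/9)(6/8)(5/7)(4/6) = 1/12; P(data | r = 9) = (9/10)(1/9)(8/8)(7/7)(6/6) = 1/10.
Multiplying each by its prior: 1/3 · 0 = 0, 1/4 · 0 = 0, 1/6 · 0 = 0, 1/12 · 1/12 = 1/144, 1/6 · 1/10 = 1/60; these sum to 17/720.
By Bayes' rule, P(r = 9 | data) = (1/60) / (17/720) = 12/17.

0.7059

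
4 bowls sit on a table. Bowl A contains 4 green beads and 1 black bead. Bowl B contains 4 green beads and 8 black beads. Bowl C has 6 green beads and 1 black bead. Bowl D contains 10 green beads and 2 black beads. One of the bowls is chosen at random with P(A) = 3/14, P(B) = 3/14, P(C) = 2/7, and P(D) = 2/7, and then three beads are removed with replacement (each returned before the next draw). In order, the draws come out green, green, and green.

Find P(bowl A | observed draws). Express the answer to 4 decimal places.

Under each hypothesis, the probability of the observed sequence is: P(data | bowl A) = (4/5)(4/5)(4/5) = 0.512; P(data | bowl B) = (4/12)(4/12)(4/12) = 0.037037; P(data | bowl C) = (6/7)(6/7)(6/7) = 0.62974; P(data | bowl D) = (10/12)(10/12)(10/12) = 0.5787.
The prior-weighted likelihoods are 3/14 · 0.512 = 0.10971, 3/14 · 0.037037 = 0.0079365, 2/7 · 0.62974 = 0.17993, 2/7 · 0.5787 = 0.16534; these sum to 0.46292.
By Bayes' rule, P(bowl A | data) = (0.10971) / (0.46292) = 0.237.

0.2370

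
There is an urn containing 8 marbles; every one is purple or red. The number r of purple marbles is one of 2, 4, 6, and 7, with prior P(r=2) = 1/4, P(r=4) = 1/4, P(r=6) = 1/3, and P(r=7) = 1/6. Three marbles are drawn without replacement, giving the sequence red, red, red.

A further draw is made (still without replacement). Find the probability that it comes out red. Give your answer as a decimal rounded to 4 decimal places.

0.5333

Compute the likelihood of the observed sequence for each case: P(data | r = 2) = (6/8)(5/7)(4/6) = 5/14; P(data | r = 4) = (4/8)(3/7)(2/6) = 1/14; P(data | r = 6) = (2/8)(1/7)(0/6) = 0; P(data | r = 7) = (1/8)(0/7) = 0.
Weighting by the prior gives 1/4 · 5/14 = 5/56, 1/4 · 1/14 = 1/56, 1/3 · 0 = 0, 1/6 · 0 = 0; these sum to 3/28.
The posterior is then P(r = 2 | data) = 5/6, P(r = 4 | data) = 1/6, P(r = 6 | data) = 0, P(r = 7 | data) = 0.
Averaging over the posterior, P(red next | data) = (3/5)(5/6) + (1/5)(1/6) = 8/15.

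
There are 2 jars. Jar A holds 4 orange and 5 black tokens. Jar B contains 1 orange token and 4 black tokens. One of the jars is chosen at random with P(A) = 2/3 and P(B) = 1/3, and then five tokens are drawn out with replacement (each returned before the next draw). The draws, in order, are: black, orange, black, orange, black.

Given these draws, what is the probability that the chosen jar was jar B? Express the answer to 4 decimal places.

0.2321

Under each hypothesis, the probability of the observed sequence is: P(data | jar A) = (5/9)(4/9)(5/9)(4/9)(5/9) = 0.03387; P(data | jar B) = (4/5)(1/5)(4/5)(1/5)(4/5) = 0.02048.
Multiplying each by its prior: 2/3 · 0.03387 = 0.02258, 1/3 · 0.02048 = 0.0068267; summing to 0.029407.
By Bayes' rule, P(jar B | data) = (0.0068267) / (0.029407) = 0.23215.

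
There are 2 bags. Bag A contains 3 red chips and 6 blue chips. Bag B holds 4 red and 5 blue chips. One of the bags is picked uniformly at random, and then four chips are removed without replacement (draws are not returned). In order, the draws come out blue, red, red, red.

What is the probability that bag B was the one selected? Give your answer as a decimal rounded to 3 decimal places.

0.769

For each hypothesis, P(data | H) works out to: P(data | bag A) = (6/9)(3/8)(2/7)(1/6) = 1/84; P(data | bag B) = (5/9)(4/8)(3/7)(2/6) = 5/126.
Weighting by the prior gives 1/2 · 1/84 = 1/168, 1/2 · 5/126 = 5/252; summing to 13/504.
So P(bag B | data) = (5/252) / (13/504) = 10/13.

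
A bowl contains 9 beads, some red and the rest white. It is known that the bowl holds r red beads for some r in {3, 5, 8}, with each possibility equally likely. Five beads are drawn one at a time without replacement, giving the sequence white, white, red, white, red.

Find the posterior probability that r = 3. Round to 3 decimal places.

0.600

Compute the likelihood of the observed sequence for each case: P(data | r = 3) = (6/9)(5/8)(3/7)(4/6)(2/5) = 1/21; P(data | r = 5) = (4/9)(3/8)(5/7)(2/6)(4/5) = 2/63; P(data | r = 8) = (1/9)(0/8) = 0.
Weighting by the prior gives 1/3 · 1/21 = 1/63, 1/3 · 2/63 = 2/189, 1/3 · 0 = 0; with total 5/189.
By Bayes' rule, P(r = 3 | data) = (1/63) / (5/189) = 3/5.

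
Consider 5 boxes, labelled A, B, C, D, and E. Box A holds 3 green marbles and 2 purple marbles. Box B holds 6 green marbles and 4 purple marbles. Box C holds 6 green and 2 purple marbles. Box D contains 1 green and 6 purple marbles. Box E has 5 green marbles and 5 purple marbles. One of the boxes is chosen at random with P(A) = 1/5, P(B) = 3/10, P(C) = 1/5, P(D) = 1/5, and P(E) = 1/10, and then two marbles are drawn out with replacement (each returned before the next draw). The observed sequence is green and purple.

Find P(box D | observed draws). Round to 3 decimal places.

0.118

For each hypothesis, P(data | H) works out to: P(data | box A) = (3/5)(2/5) = 0.24; P(data | box B) = (6/10)(4/10) = 0.24; P(data | box C) = (6/8)(2/8) = 0.1875; P(data | box D) = (1/7)(6/7) = 0.12245; P(data | box E) = (5/10)(5/10) = 0.25.
Multiplying each by its prior: 1/5 · 0.24 = 0.048, 3/10 · 0.24 = 0.072, 1/5 · 0.1875 = 0.0375, 1/5 · 0.12245 = 0.02449, 1/10 · 0.25 = 0.025; summing to 0.20699.
So P(box D | data) = (0.02449) / (0.20699) = 0.11831.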